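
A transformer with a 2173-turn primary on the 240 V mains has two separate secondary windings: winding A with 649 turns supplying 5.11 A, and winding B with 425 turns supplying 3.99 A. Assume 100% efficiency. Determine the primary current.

V_A = 240 × 649/2173 = 71.680 V; V_B = 240 × 425/2173 = 46.940 V.
P_out = V_A I_A + V_B I_B = 71.680×5.11 + 46.940×3.99 = 366.28 + 187.29 = 553.57 W.
Ideal ⇒ P_in = P_out, so I_p = P_out/V_p = 553.57/240 = 2.31 A.

I_p ≈ 2.31 A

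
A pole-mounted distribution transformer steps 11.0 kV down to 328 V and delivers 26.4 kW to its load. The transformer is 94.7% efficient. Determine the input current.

P_in = P_out/η = 26400/0.947 = 27878 W.
I_in = P_in/V_in = 27878/11000 = 2.53 A.

I_in ≈ 2.53 A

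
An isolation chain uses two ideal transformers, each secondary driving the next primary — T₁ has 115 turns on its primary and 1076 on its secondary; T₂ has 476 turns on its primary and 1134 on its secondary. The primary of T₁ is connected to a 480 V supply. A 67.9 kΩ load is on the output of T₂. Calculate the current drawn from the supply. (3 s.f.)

Secondary of T₁: V = 480.00 × 1076/115 = 4491.1 V.
Secondary of T₂: V = 4491.1 × 1134/476 = 10699 V.
I_load = 10699/67900 = 0.15758 A, so P_out = 10699 × 0.15758 = 1686.0 W.
All ideal ⇒ P_in = P_out, so I_supply = 1686.0/480 = 3.51 A.

I_supply ≈ 3.51 A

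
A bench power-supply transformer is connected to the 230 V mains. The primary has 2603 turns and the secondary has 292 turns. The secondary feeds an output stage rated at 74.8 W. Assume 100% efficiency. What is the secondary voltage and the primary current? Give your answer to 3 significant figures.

V_s = V_p × N_s/N_p = 230 × 292/2603 = 25.801 V.
I_s = P/V_s = 74.8/25.801 = 2.8991 A.
I_p = I_s × N_s/N_p = 2.8991 × 292/2603 = 0.325 A.

V_s ≈ 25.8 V, I_p ≈ 0.325 A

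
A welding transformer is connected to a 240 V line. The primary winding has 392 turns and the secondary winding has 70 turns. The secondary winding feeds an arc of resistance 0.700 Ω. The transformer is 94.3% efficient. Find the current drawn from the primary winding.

I_p ≈ 11.6 A

V_s = 240 × 70/392 = 42.857 V.
I_s = V_s/R = 42.857/0.700 = 61.224 A.
P_out = V_s I_s = 42.857 × 61.224 = 2623.9 W.
P_in = P_out/η = 2623.9/0.943 = 2782.5 W.
I_p = P_in/V_p = 2782.5/240 = 11.6 A.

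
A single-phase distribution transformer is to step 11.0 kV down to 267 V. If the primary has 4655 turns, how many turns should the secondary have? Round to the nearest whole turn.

N_s/N_p = V_s/V_p, so N_s = 4655 × 267/11000 = 113.0 ≈ 113 turns.

N_s = 113 turns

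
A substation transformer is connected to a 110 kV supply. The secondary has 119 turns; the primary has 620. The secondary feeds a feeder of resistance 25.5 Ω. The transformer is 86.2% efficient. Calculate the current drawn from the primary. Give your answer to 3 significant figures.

V_s = 110000 × 119/620 = 21113 V.
I_s = V_s/R = 21113/25.5 = 827.96 A.
P_out = V_s I_s = 21113 × 827.96 = 1.7481×10^7 W.
P_in = P_out/η = 1.7481×10^7/0.862 = 2.0279×10^7 W.
I_p = P_in/V_p = 2.0279×10^7/110000 = 184 A.

I_p ≈ 184 A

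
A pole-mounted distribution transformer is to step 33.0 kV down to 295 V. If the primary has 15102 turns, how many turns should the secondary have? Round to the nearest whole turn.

N_s = 135 turns

N_s/N_p = V_s/V_p, so N_s = 15102 × 295/33000 = 135.0 ≈ 135 turns.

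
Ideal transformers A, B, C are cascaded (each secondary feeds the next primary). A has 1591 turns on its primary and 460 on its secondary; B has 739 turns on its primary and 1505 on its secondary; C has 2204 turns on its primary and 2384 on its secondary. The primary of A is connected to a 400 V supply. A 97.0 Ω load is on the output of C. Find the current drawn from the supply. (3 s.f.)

After A: V = 400.00 × 460/1591 = 115.65 V.
After B: V = 115.65 × 1505/739 = 235.53 V.
After C: V = 235.53 × 2384/2204 = 254.76 V.
I_load = 254.76/97.0 = 2.6264 A, so P_out = 254.76 × 2.6264 = 669.11 W.
All ideal ⇒ P_in = P_out, so I_supply = 669.11/400 = 1.67 A.

I_supply ≈ 1.67 A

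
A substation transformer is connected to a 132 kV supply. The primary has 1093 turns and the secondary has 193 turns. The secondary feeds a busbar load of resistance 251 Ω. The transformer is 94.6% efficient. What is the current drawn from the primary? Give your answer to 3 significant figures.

I_p ≈ 17.3 A

V_s = 132000 × 193/1093 = 23308 V.
I_s = V_s/R = 23308/251 = 92.862 A.
P_out = V_s I_s = 23308 × 92.862 = 2.1645×10^6 W.
P_in = P_out/η = 2.1645×10^6/0.946 = 2.2880×10^6 W.
I_p = P_in/V_p = 2.2880×10^6/132000 = 17.3 A.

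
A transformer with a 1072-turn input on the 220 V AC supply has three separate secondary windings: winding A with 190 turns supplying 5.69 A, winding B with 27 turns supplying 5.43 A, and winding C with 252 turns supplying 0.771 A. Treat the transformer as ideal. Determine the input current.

I_in ≈ 1.33 A

V_A = 220 × 190/1072 = 38.993 V; V_B = 220 × 27/1072 = 5.5410 V; V_C = 220 × 252/1072 = 51.716 V.
P_out = V_A I_A + V_B I_B + V_C I_C = 38.993×5.69 + 5.5410×5.43 + 51.716×0.771 = 221.87 + 30.088 + 39.873 = 291.83 W.
Ideal ⇒ P_in = P_out, so I_in = P_out/V_in = 291.83/220 = 1.33 A.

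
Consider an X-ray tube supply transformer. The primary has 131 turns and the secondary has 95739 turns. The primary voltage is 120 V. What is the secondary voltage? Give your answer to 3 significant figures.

V_s/V_p = N_s/N_p, so V_s = 120 × 95739/131 = 87700 V.

V_s ≈ 87700 V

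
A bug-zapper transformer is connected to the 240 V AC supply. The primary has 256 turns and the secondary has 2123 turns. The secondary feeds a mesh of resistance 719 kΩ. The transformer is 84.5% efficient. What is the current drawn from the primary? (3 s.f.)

I_p ≈ 0.0272 A

V_s = 240 × 2123/256 = 1990.3 V.
I_s = V_s/R = 1990.3/719000 = 0.0027682 A.
P_out = V_s I_s = 1990.3 × 0.0027682 = 5.5095 W.
P_in = P_out/η = 5.5095/0.845 = 6.5201 W.
I_p = P_in/V_p = 6.5201/240 = 0.0272 A.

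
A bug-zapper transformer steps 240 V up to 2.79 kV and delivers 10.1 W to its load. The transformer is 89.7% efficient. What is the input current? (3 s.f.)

I_in ≈ 0.0469 A

P_in = P_out/η = 10.1/0.897 = 11.260 W.
I_in = P_in/V_in = 11.260/240 = 0.0469 A.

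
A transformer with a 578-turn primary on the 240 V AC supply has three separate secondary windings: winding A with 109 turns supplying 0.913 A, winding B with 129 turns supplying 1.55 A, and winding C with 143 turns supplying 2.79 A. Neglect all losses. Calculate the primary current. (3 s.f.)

I_p ≈ 1.21 A

V_A = 240 × 109/578 = 45.260 V; V_B = 240 × 129/578 = 53.564 V; V_C = 240 × 143/578 = 59.377 V.
P_out = V_A I_A + V_B I_B + V_C I_C = 45.260×0.913 + 53.564×1.55 + 59.377×2.79 = 41.322 + 83.024 + 165.66 = 290.01 W.
Ideal ⇒ P_in = P_out, so I_p = P_out/V_p = 290.01/240 = 1.21 A.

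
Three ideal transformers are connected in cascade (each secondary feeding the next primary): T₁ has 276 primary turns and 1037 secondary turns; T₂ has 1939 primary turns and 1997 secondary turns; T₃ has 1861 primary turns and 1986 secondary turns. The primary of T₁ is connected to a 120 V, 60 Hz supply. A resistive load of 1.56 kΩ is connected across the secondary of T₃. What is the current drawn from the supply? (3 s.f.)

After T₁: V = 120.00 × 1037/276 = 450.87 V.
After T₂: V = 450.87 × 1997/1939 = 464.36 V.
After T₃: V = 464.36 × 1986/1861 = 495.55 V.
I_load = 495.55/1560 = 0.31766 A, so P_out = 495.55 × 0.31766 = 157.41 W.
All ideal ⇒ P_in = P_out, so I_supply = 157.41/120 = 1.31 A.

I_supply ≈ 1.31 A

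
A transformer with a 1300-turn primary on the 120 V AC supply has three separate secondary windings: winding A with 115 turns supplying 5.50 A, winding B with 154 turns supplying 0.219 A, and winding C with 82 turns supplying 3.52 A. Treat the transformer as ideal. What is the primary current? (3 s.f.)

I_p ≈ 0.735 A

V_A = 120 × 115/1300 = 10.615 V; V_B = 120 × 154/1300 = 14.215 V; V_C = 120 × 82/1300 = 7.5692 V.
P_out = V_A I_A + V_B I_B + V_C I_C = 10.615×5.50 + 14.215×0.219 + 7.5692×3.52 = 58.385 + 3.1132 + 26.644 = 88.141 W.
Ideal ⇒ P_in = P_out, so I_p = P_out/V_p = 88.141/120 = 0.735 A.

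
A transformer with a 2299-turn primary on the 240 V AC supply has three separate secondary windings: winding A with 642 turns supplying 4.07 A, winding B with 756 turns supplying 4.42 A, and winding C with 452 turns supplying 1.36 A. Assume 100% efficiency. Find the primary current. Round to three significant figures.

I_p ≈ 2.86 A

V_A = 240 × 642/2299 = 67.020 V; V_B = 240 × 756/2299 = 78.921 V; V_C = 240 × 452/2299 = 47.186 V.
P_out = V_A I_A + V_B I_B + V_C I_C = 67.020×4.07 + 78.921×4.42 + 47.186×1.36 = 272.77 + 348.83 + 64.173 = 685.78 W.
Ideal ⇒ P_in = P_out, so I_p = P_out/V_p = 685.78/240 = 2.86 A.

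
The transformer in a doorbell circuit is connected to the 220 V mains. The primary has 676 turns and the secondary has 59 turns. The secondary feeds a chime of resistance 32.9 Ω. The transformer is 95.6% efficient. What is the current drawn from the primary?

I_p ≈ 0.0533 A

V_s = 220 × 59/676 = 19.201 V.
I_s = V_s/R = 19.201/32.9 = 0.58362 A.
P_out = V_s I_s = 19.201 × 0.58362 = 11.206 W.
P_in = P_out/η = 11.206/0.956 = 11.722 W.
I_p = P_in/V_p = 11.722/220 = 0.0533 A.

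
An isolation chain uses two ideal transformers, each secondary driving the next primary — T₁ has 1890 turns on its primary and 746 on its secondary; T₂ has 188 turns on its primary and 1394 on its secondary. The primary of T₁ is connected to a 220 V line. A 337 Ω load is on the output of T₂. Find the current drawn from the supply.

I_supply ≈ 5.59 A

Secondary of T₁: V = 220.00 × 746/1890 = 86.836 V.
Secondary of T₂: V = 86.836 × 1394/188 = 643.88 V.
I_load = 643.88/337 = 1.9106 A, so P_out = 643.88 × 1.9106 = 1230.2 W.
All ideal ⇒ P_in = P_out, so I_supply = 1230.2/220 = 5.59 A.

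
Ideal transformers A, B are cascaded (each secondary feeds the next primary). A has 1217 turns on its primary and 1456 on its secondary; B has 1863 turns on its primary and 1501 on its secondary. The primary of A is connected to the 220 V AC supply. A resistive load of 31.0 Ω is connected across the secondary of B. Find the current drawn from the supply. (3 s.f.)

After A: V = 220.00 × 1456/1217 = 263.20 V.
After B: V = 263.20 × 1501/1863 = 212.06 V.
I_load = 212.06/31.0 = 6.8407 A, so P_out = 212.06 × 6.8407 = 1450.6 W.
All ideal ⇒ P_in = P_out, so I_supply = 1450.6/220 = 6.59 A.

I_supply ≈ 6.59 A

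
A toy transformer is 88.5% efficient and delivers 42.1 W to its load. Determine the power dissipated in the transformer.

P_in = P_out/η = 42.1/0.885 = 47.5706 W.
P_loss = P_in − P_out = 47.5706 − 42.1 = 5.47 W.

P_loss ≈ 5.47 W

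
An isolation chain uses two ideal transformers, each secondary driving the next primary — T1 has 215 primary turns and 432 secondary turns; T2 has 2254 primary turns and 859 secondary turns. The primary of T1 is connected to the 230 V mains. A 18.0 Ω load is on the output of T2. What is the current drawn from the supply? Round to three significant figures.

I_supply ≈ 7.49 A

Secondary of T1: V = 230.00 × 432/215 = 462.14 V.
Secondary of T2: V = 462.14 × 859/2254 = 176.12 V.
I_load = 176.12/18.0 = 9.7845 A, so P_out = 176.12 × 9.7845 = 1723.3 W.
All ideal ⇒ P_in = P_out, so I_supply = 1723.3/230 = 7.49 A.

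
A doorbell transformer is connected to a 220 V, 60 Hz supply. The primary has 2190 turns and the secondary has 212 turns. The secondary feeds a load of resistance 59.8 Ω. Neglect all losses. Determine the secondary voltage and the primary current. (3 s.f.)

V_s = V_p × N_s/N_p = 220 × 212/2190 = 21.297 V.
I_s = V_s/R = 21.297/59.8 = 0.35613 A.
I_p = I_s × N_s/N_p = 0.35613 × 212/2190 = 0.0345 A.

V_s ≈ 21.3 V, I_p ≈ 0.0345 A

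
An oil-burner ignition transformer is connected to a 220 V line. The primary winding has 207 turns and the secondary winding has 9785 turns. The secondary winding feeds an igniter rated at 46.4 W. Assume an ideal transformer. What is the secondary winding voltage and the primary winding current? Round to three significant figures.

V_s ≈ 10400 V, I_p ≈ 0.211 A

V_s = V_p × N_s/N_p = 220 × 9785/207 = 10400 V.
I_s = P/V_s = 46.4/10400 = 0.0044617 A.
I_p = I_s × N_s/N_p = 0.0044617 × 9785/207 = 0.211 A.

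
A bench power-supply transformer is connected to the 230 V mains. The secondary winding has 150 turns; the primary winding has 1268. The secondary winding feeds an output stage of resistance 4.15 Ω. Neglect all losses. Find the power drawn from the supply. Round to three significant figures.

V_s = V_p × N_s/N_p = 230 × 150/1268 = 27.208 V.
I_s = V_s/R = 27.208/4.15 = 6.5562 A.
I_p = I_s × N_s/N_p = 6.5562 × 150/1268 = 0.77557 A.
P = V_p I_p = 230 × 0.77557 = 178 W.

P ≈ 178 W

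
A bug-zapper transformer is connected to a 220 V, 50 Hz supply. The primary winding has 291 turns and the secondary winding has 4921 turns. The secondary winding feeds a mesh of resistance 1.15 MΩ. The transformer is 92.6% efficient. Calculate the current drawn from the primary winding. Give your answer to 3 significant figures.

I_p ≈ 0.0591 A

V_s = 220 × 4921/291 = 3720.3 V.
I_s = V_s/R = 3720.3/(1.15×10^6) = 0.0032351 A.
P_out = V_s I_s = 3720.3 × 0.0032351 = 12.036 W.
P_in = P_out/η = 12.036/0.926 = 12.997 W.
I_p = P_in/V_p = 12.997/220 = 0.0591 A.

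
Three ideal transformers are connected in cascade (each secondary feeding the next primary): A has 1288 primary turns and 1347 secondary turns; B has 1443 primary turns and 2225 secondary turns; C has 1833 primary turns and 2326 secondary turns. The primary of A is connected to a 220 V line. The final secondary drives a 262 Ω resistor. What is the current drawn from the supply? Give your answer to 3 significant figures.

Secondary of A: V = 220.00 × 1347/1288 = 230.08 V.
Secondary of B: V = 230.08 × 2225/1443 = 354.76 V.
Secondary of C: V = 354.76 × 2326/1833 = 450.18 V.
I_load = 450.18/262 = 1.7182 A, so P_out = 450.18 × 1.7182 = 773.52 W.
All ideal ⇒ P_in = P_out, so I_supply = 773.52/220 = 3.52 A.

I_supply ≈ 3.52 A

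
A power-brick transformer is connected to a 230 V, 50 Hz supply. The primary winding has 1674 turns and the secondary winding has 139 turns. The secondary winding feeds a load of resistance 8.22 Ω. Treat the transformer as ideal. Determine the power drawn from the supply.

P ≈ 44.4 W

V_s = V_p × N_s/N_p = 230 × 139/1674 = 19.098 V.
I_s = V_s/R = 19.098/8.22 = 2.3234 A.
I_p = I_s × N_s/N_p = 2.3234 × 139/1674 = 0.19292 A.
P = V_p I_p = 230 × 0.19292 = 44.4 W.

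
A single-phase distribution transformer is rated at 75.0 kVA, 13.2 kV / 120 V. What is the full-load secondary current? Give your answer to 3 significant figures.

I_s = S/V_s = 75000/120 = 625 A.

I_s ≈ 625 A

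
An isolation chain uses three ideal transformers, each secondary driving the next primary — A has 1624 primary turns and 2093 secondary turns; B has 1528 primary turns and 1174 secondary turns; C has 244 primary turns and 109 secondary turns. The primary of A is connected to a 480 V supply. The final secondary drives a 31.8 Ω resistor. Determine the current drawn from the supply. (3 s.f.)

I_supply ≈ 2.95 A

Secondary of A: V = 480.00 × 2093/1624 = 618.62 V.
Secondary of B: V = 618.62 × 1174/1528 = 475.30 V.
Secondary of C: V = 475.30 × 109/244 = 212.33 V.
I_load = 212.33/31.8 = 6.6770 A, so P_out = 212.33 × 6.6770 = 1417.7 W.
All ideal ⇒ P_in = P_out, so I_supply = 1417.7/480 = 2.95 A.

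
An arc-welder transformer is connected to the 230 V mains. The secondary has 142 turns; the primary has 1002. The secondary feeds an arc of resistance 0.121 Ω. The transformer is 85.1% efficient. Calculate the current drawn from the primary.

V_s = 230 × 142/1002 = 32.595 V.
I_s = V_s/R = 32.595/0.121 = 269.38 A.
P_out = V_s I_s = 32.595 × 269.38 = 8780.3 W.
P_in = P_out/η = 8780.3/0.851 = 10318 W.
I_p = P_in/V_p = 10318/230 = 44.9 A.

I_p ≈ 44.9 A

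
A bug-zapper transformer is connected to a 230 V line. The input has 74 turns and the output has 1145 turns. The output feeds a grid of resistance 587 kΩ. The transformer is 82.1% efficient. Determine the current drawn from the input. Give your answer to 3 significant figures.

V_out = 230 × 1145/74 = 3558.8 V.
I_out = V_out/R = 3558.8/587000 = 0.0060627 A.
P_out = V_out I_out = 3558.8 × 0.0060627 = 21.576 W.
P_in = P_out/η = 21.576/0.821 = 26.280 W.
I_in = P_in/V_in = 26.280/230 = 0.114 A.

I_in ≈ 0.114 A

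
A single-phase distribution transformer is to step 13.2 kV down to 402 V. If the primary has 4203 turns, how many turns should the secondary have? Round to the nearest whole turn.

N_s/N_p = V_s/V_p, so N_s = 4203 × 402/13200 = 128.0 ≈ 128 turns.

N_s = 128 turns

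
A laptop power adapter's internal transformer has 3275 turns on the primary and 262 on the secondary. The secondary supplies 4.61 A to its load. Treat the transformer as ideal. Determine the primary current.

I_p ≈ 0.369 A

For an ideal transformer I_p/I_s = N_s/N_p, so I_p = 4.61 × 262/3275 = 0.369 A.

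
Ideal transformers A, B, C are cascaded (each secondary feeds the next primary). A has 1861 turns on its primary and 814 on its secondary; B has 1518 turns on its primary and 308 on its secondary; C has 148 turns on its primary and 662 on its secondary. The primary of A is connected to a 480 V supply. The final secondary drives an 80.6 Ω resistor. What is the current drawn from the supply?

I_supply ≈ 0.938 A

Secondary of A: V = 480.00 × 814/1861 = 209.95 V.
Secondary of B: V = 209.95 × 308/1518 = 42.599 V.
Secondary of C: V = 42.599 × 662/148 = 190.54 V.
I_load = 190.54/80.6 = 2.3641 A, so P_out = 190.54 × 2.3641 = 450.46 W.
All ideal ⇒ P_in = P_out, so I_supply = 450.46/480 = 0.938 A.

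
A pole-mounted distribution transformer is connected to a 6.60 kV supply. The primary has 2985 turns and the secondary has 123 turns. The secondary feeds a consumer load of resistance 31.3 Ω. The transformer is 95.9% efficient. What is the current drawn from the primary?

I_p ≈ 0.373 A

V_s = 6600 × 123/2985 = 271.96 V.
I_s = V_s/R = 271.96/31.3 = 8.6888 A.
P_out = V_s I_s = 271.96 × 8.6888 = 2363.0 W.
P_in = P_out/η = 2363.0/0.959 = 2464.0 W.
I_p = P_in/V_p = 2464.0/6600 = 0.373 A.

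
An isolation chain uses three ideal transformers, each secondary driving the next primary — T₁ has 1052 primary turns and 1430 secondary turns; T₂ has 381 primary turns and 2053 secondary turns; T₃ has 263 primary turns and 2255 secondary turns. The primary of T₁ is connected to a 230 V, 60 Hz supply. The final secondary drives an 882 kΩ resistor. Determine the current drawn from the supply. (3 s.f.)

Secondary of T₁: V = 230.00 × 1430/1052 = 312.64 V.
Secondary of T₂: V = 312.64 × 2053/381 = 1684.7 V.
Secondary of T₃: V = 1684.7 × 2255/263 = 14445 V.
I_load = 14445/882000 = 0.016377 A, so P_out = 14445 × 0.016377 = 236.56 W.
All ideal ⇒ P_in = P_out, so I_supply = 236.56/230 = 1.03 A.

I_supply ≈ 1.03 A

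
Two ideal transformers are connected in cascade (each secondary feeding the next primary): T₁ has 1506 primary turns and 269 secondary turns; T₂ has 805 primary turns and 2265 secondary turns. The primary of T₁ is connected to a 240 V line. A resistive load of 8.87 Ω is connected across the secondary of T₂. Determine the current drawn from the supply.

I_supply ≈ 6.83 A

Secondary of T₁: V = 240.00 × 269/1506 = 42.869 V.
Secondary of T₂: V = 42.869 × 2265/805 = 120.62 V.
I_load = 120.62/8.87 = 13.598 A, so P_out = 120.62 × 13.598 = 1640.2 W.
All ideal ⇒ P_in = P_out, so I_supply = 1640.2/240 = 6.83 A.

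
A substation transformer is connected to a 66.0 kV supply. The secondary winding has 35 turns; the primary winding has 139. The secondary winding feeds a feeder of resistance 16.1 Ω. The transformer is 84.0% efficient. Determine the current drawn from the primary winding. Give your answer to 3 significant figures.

I_p ≈ 309 A

V_s = 66000 × 35/139 = 16619 V.
I_s = V_s/R = 16619/16.1 = 1032.2 A.
P_out = V_s I_s = 16619 × 1032.2 = 1.7154×10^7 W.
P_in = P_out/η = 1.7154×10^7/0.840 = 2.0422×10^7 W.
I_p = P_in/V_p = 2.0422×10^7/66000 = 309 A.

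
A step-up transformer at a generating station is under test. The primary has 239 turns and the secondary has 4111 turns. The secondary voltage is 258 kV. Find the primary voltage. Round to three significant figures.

V_p ≈ 15000 V

V_p/V_s = N_p/N_s, so V_p = 258000 × 239/4111 = 15000 V.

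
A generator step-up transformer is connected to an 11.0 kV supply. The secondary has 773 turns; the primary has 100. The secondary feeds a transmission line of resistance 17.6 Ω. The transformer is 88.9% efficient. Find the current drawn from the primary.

V_s = 11000 × 773/100 = 85030 V.
I_s = V_s/R = 85030/17.6 = 4831.2 A.
P_out = V_s I_s = 85030 × 4831.2 = 4.1080×10^8 W.
P_in = P_out/η = 4.1080×10^8/0.889 = 4.6209×10^8 W.
I_p = P_in/V_p = 4.6209×10^8/11000 = 42000 A.

I_p ≈ 42000 A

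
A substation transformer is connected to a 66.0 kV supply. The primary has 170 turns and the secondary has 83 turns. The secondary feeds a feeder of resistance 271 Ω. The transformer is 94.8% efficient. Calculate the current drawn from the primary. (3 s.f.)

V_s = 66000 × 83/170 = 32224 V.
I_s = V_s/R = 32224/271 = 118.91 A.
P_out = V_s I_s = 32224 × 118.91 = 3.8316×10^6 W.
P_in = P_out/η = 3.8316×10^6/0.948 = 4.0417×10^6 W.
I_p = P_in/V_p = 4.0417×10^6/66000 = 61.2 A.

I_p ≈ 61.2 A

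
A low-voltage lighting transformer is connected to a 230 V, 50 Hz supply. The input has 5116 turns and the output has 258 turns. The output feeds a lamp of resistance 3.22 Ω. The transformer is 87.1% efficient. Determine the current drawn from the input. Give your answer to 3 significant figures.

I_in ≈ 0.209 A

V_out = 230 × 258/5116 = 11.599 V.
I_out = V_out/R = 11.599/3.22 = 3.6021 A.
P_out = V_out I_out = 11.599 × 3.6021 = 41.781 W.
P_in = P_out/η = 41.781/0.871 = 47.969 W.
I_in = P_in/V_in = 47.969/230 = 0.209 A.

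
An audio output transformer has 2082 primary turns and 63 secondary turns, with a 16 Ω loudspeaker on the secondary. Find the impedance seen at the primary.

Z_p = (N_p/N_s)² × Z_s = (2082/63)² × 16 = 17500 Ω.

Z_p ≈ 17500 Ω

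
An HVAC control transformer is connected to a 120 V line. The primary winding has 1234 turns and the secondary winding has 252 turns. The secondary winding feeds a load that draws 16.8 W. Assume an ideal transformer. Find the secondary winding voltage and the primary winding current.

V_s = V_p × N_s/N_p = 120 × 252/1234 = 24.506 V.
I_s = P/V_s = 16.8/24.506 = 0.68556 A.
I_p = I_s × N_s/N_p = 0.68556 × 252/1234 = 0.140 A.

V_s ≈ 24.5 V, I_p ≈ 0.140 A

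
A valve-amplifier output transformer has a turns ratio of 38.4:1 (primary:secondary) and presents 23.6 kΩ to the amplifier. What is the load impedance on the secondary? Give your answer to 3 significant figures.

Z_s ≈ 16.0 Ω

Z_s = Z_p/(N_p/N_s)² = 23600/38.4² = 16.0 Ω.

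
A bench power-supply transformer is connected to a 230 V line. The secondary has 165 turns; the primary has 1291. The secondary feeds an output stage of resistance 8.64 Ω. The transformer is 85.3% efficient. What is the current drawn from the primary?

V_s = 230 × 165/1291 = 29.396 V.
I_s = V_s/R = 29.396/8.64 = 3.4023 A.
P_out = V_s I_s = 29.396 × 3.4023 = 100.01 W.
P_in = P_out/η = 100.01/0.853 = 117.25 W.
I_p = P_in/V_p = 117.25/230 = 0.510 A.

I_p ≈ 0.510 A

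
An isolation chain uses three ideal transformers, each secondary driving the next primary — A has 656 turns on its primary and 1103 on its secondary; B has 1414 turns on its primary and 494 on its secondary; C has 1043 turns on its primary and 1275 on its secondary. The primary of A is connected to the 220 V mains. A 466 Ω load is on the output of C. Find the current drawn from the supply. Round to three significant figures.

I_supply ≈ 0.243 A

Secondary of A: V = 220.00 × 1103/656 = 369.91 V.
Secondary of B: V = 369.91 × 494/1414 = 129.23 V.
Secondary of C: V = 129.23 × 1275/1043 = 157.98 V.
I_load = 157.98/466 = 0.33901 A, so P_out = 157.98 × 0.33901 = 53.556 W.
All ideal ⇒ P_in = P_out, so I_supply = 53.556/220 = 0.243 A.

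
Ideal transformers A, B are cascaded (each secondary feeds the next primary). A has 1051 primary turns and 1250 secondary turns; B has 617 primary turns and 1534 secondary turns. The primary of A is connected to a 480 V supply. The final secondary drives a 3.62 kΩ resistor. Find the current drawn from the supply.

After A: V = 480.00 × 1250/1051 = 570.88 V.
After B: V = 570.88 × 1534/617 = 1419.3 V.
I_load = 1419.3/3620 = 0.39208 A, so P_out = 1419.3 × 0.39208 = 556.50 W.
All ideal ⇒ P_in = P_out, so I_supply = 556.50/480 = 1.16 A.

I_supply ≈ 1.16 A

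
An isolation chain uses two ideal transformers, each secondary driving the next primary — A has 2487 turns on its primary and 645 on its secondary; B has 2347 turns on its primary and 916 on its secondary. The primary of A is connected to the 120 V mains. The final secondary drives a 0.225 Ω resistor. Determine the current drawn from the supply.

After A: V = 120.00 × 645/2487 = 31.122 V.
After B: V = 31.122 × 916/2347 = 12.146 V.
I_load = 12.146/0.225 = 53.984 A, so P_out = 12.146 × 53.984 = 655.71 W.
All ideal ⇒ P_in = P_out, so I_supply = 655.71/120 = 5.46 A.

I_supply ≈ 5.46 A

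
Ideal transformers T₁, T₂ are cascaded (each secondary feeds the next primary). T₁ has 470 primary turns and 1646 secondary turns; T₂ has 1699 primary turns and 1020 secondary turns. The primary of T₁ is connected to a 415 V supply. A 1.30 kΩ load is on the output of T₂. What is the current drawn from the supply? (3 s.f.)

I_supply ≈ 1.41 A

After T₁: V = 415.00 × 1646/470 = 1453.4 V.
After T₂: V = 1453.4 × 1020/1699 = 872.54 V.
I_load = 872.54/1300 = 0.67119 A, so P_out = 872.54 × 0.67119 = 585.64 W.
All ideal ⇒ P_in = P_out, so I_supply = 585.64/415 = 1.41 A.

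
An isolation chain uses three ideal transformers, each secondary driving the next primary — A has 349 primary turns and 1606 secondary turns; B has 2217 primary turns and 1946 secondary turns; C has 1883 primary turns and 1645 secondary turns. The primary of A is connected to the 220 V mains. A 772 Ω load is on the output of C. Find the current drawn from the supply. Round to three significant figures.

After A: V = 220.00 × 1606/349 = 1012.4 V.
After B: V = 1012.4 × 1946/2217 = 888.63 V.
After C: V = 888.63 × 1645/1883 = 776.31 V.
I_load = 776.31/772 = 1.0056 A, so P_out = 776.31 × 1.0056 = 780.65 W.
All ideal ⇒ P_in = P_out, so I_supply = 780.65/220 = 3.55 A.

I_supply ≈ 3.55 A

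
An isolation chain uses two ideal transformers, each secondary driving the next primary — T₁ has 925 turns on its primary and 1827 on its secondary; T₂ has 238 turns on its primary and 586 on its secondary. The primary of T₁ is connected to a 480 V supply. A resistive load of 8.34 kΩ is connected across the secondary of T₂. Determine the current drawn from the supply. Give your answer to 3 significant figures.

I_supply ≈ 1.36 A

After T₁: V = 480.00 × 1827/925 = 948.06 V.
After T₂: V = 948.06 × 586/238 = 2334.3 V.
I_load = 2334.3/8340 = 0.27989 A, so P_out = 2334.3 × 0.27989 = 653.36 W.
All ideal ⇒ P_in = P_out, so I_supply = 653.36/480 = 1.36 A.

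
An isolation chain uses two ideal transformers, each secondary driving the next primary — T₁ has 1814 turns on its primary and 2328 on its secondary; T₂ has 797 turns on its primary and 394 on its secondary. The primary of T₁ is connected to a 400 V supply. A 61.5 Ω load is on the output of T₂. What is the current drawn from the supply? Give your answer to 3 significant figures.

After T₁: V = 400.00 × 2328/1814 = 513.34 V.
After T₂: V = 513.34 × 394/797 = 253.77 V.
I_load = 253.77/61.5 = 4.1264 A, so P_out = 253.77 × 4.1264 = 1047.2 W.
All ideal ⇒ P_in = P_out, so I_supply = 1047.2/400 = 2.62 A.

I_supply ≈ 2.62 A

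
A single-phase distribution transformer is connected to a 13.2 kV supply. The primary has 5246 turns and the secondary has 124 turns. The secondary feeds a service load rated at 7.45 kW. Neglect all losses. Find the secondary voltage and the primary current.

V_s ≈ 312 V, I_p ≈ 0.564 A

V_s = V_p × N_s/N_p = 13200 × 124/5246 = 312.01 V.
I_s = P/V_s = 7450/312.01 = 23.878 A.
I_p = I_s × N_s/N_p = 23.878 × 124/5246 = 0.564 A.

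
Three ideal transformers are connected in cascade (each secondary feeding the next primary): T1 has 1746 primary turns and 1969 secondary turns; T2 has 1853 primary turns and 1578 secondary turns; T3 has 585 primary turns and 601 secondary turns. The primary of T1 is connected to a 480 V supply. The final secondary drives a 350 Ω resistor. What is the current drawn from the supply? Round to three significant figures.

I_supply ≈ 1.33 A

Secondary of T1: V = 480.00 × 1969/1746 = 541.31 V.
Secondary of T2: V = 541.31 × 1578/1853 = 460.97 V.
Secondary of T3: V = 460.97 × 601/585 = 473.58 V.
I_load = 473.58/350 = 1.3531 A, so P_out = 473.58 × 1.3531 = 640.79 W.
All ideal ⇒ P_in = P_out, so I_supply = 640.79/480 = 1.33 A.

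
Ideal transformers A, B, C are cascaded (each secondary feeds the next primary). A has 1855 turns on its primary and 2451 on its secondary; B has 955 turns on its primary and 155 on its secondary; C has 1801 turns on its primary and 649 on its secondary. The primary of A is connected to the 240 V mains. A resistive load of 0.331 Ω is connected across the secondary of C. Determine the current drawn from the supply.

After A: V = 240.00 × 2451/1855 = 317.11 V.
After B: V = 317.11 × 155/955 = 51.468 V.
After C: V = 51.468 × 649/1801 = 18.547 V.
I_load = 18.547/0.331 = 56.033 A, so P_out = 18.547 × 56.033 = 1039.2 W.
All ideal ⇒ P_in = P_out, so I_supply = 1039.2/240 = 4.33 A.

I_supply ≈ 4.33 A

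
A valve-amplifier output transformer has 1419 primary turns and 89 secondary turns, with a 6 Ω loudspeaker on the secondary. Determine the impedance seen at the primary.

Z_p ≈ 1530 Ω

Z_p = (N_p/N_s)² × Z_s = (1419/89)² × 6 = 1530 Ω.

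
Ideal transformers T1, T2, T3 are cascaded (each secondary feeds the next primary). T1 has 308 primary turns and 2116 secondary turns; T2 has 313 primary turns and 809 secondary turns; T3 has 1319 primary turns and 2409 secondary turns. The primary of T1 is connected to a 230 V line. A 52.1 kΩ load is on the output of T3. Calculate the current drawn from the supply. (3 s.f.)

After T1: V = 230.00 × 2116/308 = 1580.1 V.
After T2: V = 1580.1 × 809/313 = 4084.1 V.
After T3: V = 4084.1 × 2409/1319 = 7459.1 V.
I_load = 7459.1/52100 = 0.14317 A, so P_out = 7459.1 × 0.14317 = 1067.9 W.
All ideal ⇒ P_in = P_out, so I_supply = 1067.9/230 = 4.64 A.

I_supply ≈ 4.64 A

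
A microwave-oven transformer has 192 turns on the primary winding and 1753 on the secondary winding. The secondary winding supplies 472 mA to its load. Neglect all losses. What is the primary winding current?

For an ideal transformer I_p/I_s = N_s/N_p, so I_p = 0.472 × 1753/192 = 4.31 A.

I_p ≈ 4.31 A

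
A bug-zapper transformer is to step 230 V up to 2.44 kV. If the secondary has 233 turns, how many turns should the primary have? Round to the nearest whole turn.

N_p = 22 turns

N_p/N_s = V_p/V_s, so N_p = 233 × 230/2440 = 22.0 ≈ 22 turns.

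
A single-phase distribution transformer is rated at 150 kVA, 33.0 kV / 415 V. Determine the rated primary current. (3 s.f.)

I_p = S/V_p = 150000/33000 = 4.55 A.

I_p ≈ 4.55 A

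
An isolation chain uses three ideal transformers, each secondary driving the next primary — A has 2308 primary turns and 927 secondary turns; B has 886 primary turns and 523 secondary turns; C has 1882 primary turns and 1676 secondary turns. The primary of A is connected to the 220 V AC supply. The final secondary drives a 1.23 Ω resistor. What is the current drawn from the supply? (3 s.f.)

Secondary of A: V = 220.00 × 927/2308 = 88.362 V.
Secondary of B: V = 88.362 × 523/886 = 52.160 V.
Secondary of C: V = 52.160 × 1676/1882 = 46.450 V.
I_load = 46.450/1.23 = 37.765 A, so P_out = 46.450 × 37.765 = 1754.2 W.
All ideal ⇒ P_in = P_out, so I_supply = 1754.2/220 = 7.97 A.

I_supply ≈ 7.97 A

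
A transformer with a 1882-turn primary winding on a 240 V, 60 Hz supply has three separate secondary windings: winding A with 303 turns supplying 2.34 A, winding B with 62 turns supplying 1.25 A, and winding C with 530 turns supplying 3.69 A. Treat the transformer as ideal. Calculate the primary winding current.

I_p ≈ 1.46 A

V_A = 240 × 303/1882 = 38.640 V; V_B = 240 × 62/1882 = 7.9065 V; V_C = 240 × 530/1882 = 67.588 V.
P_out = V_A I_A + V_B I_B + V_C I_C = 38.640×2.34 + 7.9065×1.25 + 67.588×3.69 = 90.417 + 9.8831 + 249.40 = 349.70 W.
Ideal ⇒ P_in = P_out, so I_p = P_out/V_p = 349.70/240 = 1.46 A.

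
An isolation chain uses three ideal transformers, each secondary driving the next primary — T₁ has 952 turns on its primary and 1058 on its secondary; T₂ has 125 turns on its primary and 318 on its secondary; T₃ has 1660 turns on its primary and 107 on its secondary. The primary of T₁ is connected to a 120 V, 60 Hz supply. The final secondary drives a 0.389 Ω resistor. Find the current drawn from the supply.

After T₁: V = 120.00 × 1058/952 = 133.36 V.
After T₂: V = 133.36 × 318/125 = 339.27 V.
After T₃: V = 339.27 × 107/1660 = 21.869 V.
I_load = 21.869/0.389 = 56.218 A, so P_out = 21.869 × 56.218 = 1229.4 W.
All ideal ⇒ P_in = P_out, so I_supply = 1229.4/120 = 10.2 A.

I_supply ≈ 10.2 A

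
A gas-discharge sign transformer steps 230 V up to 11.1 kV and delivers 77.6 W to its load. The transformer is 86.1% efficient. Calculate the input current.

P_in = P_out/η = 77.6/0.861 = 90.128 W.
I_in = P_in/V_in = 90.128/230 = 0.392 A.

I_in ≈ 0.392 A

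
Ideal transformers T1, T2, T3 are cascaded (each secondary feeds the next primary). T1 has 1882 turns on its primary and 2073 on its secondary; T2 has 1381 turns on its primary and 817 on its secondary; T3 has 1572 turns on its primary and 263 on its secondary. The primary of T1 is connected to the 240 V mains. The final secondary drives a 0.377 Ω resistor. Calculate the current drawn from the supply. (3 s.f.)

Secondary of T1: V = 240.00 × 2073/1882 = 264.36 V.
Secondary of T2: V = 264.36 × 817/1381 = 156.39 V.
Secondary of T3: V = 156.39 × 263/1572 = 26.165 V.
I_load = 26.165/0.377 = 69.403 A, so P_out = 26.165 × 69.403 = 1815.9 W.
All ideal ⇒ P_in = P_out, so I_supply = 1815.9/240 = 7.57 A.

I_supply ≈ 7.57 A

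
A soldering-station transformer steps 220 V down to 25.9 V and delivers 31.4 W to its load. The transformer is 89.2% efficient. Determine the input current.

P_in = P_out/η = 31.4/0.892 = 35.202 W.
I_in = P_in/V_in = 35.202/220 = 0.160 A.

I_in ≈ 0.160 A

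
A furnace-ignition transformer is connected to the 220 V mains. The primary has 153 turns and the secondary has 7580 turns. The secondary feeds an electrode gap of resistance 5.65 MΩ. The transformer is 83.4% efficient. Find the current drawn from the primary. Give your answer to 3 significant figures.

I_p ≈ 0.115 A

V_s = 220 × 7580/153 = 10899 V.
I_s = V_s/R = 10899/(5.65×10^6) = 0.0019291 A.
P_out = V_s I_s = 10899 × 0.0019291 = 21.026 W.
P_in = P_out/η = 21.026/0.834 = 25.211 W.
I_p = P_in/V_p = 25.211/220 = 0.115 A.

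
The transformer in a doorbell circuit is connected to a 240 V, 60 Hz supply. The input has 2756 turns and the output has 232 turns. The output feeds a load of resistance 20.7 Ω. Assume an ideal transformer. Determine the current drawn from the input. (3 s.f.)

V_out = V_in × N_out/N_in = 240 × 232/2756 = 20.203 V.
I_out = V_out/R = 20.203/20.7 = 0.97600 A.
For an ideal transformer I_in N_in = I_out N_out, so I_in = 0.97600 × 232/2756 = 0.0822 A.

I_in ≈ 0.0822 A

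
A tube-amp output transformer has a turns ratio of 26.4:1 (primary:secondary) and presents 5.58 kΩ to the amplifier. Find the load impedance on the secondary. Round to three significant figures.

Z_s = Z_p/(N_p/N_s)² = 5580/26.4² = 8.01 Ω.

Z_s ≈ 8.01 Ω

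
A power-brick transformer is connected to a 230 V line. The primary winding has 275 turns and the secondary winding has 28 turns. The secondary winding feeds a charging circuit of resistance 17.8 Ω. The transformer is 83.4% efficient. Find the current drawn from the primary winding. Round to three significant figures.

I_p ≈ 0.161 A

V_s = 230 × 28/275 = 23.418 V.
I_s = V_s/R = 23.418/17.8 = 1.3156 A.
P_out = V_s I_s = 23.418 × 1.3156 = 30.810 W.
P_in = P_out/η = 30.810/0.834 = 36.942 W.
I_p = P_in/V_p = 36.942/230 = 0.161 A.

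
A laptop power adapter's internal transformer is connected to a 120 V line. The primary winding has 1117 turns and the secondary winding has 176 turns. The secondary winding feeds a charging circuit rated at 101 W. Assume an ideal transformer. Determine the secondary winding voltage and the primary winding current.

V_s ≈ 18.9 V, I_p ≈ 0.842 A

V_s = V_p × N_s/N_p = 120 × 176/1117 = 18.908 V.
I_s = P/V_s = 101/18.908 = 5.3417 A.
I_p = I_s × N_s/N_p = 5.3417 × 176/1117 = 0.842 A.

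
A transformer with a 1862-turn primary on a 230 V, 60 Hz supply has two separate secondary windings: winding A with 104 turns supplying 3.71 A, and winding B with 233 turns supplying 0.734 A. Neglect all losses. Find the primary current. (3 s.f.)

I_p ≈ 0.299 A

V_A = 230 × 104/1862 = 12.846 V; V_B = 230 × 233/1862 = 28.781 V.
P_out = V_A I_A + V_B I_B = 12.846×3.71 + 28.781×0.734 = 47.660 + 21.125 = 68.785 W.
Ideal ⇒ P_in = P_out, so I_p = P_out/V_p = 68.785/230 = 0.299 A.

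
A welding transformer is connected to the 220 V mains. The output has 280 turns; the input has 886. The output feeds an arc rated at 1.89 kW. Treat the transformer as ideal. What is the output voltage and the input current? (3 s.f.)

V_out = V_in × N_out/N_in = 220 × 280/886 = 69.526 V.
I_out = P/V_out = 1890/69.526 = 27.184 A.
I_in = I_out × N_out/N_in = 27.184 × 280/886 = 8.59 A.

V_out ≈ 69.5 V, I_in ≈ 8.59 A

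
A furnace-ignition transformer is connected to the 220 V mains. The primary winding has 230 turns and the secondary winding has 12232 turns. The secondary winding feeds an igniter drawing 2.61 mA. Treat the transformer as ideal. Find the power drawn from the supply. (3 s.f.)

I_p = I_s × N_s/N_p = 0.00261 × 12232/230 = 0.13881 A.
P = V_p I_p = 220 × 0.13881 = 30.5 W.

P ≈ 30.5 W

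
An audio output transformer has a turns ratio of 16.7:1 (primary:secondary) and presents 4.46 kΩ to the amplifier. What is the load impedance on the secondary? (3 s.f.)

Z_s = Z_p/(N_p/N_s)² = 4460/16.7² = 16.0 Ω.

Z_s ≈ 16.0 Ω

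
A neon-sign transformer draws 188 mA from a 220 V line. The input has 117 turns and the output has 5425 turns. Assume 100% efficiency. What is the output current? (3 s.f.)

I_out ≈ 0.00405 A

I_out/I_in = N_in/N_out, so I_out = 0.188 × 117/5425 = 0.00405 A.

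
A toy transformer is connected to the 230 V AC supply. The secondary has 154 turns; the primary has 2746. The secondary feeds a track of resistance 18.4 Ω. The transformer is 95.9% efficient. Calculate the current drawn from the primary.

V_s = 230 × 154/2746 = 12.899 V.
I_s = V_s/R = 12.899/18.4 = 0.70102 A.
P_out = V_s I_s = 12.899 × 0.70102 = 9.0423 W.
P_in = P_out/η = 9.0423/0.959 = 9.4289 W.
I_p = P_in/V_p = 9.4289/230 = 0.0410 A.

I_p ≈ 0.0410 A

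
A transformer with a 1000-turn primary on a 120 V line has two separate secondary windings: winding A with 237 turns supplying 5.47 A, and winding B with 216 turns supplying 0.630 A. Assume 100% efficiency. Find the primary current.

I_p ≈ 1.43 A

V_A = 120 × 237/1000 = 28.440 V; V_B = 120 × 216/1000 = 25.920 V.
P_out = V_A I_A + V_B I_B = 28.440×5.47 + 25.920×0.630 = 155.57 + 16.330 = 171.90 W.
Ideal ⇒ P_in = P_out, so I_p = P_out/V_p = 171.90/120 = 1.43 A.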